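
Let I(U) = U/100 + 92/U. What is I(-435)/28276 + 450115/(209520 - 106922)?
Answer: 11072475853637/2523923111760 ≈ 4.3870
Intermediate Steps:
I(U) = 92/U + U/100 (I(U) = U*(1/100) + 92/U = U/100 + 92/U = 92/U + U/100)
I(-435)/28276 + 450115/(209520 - 106922) = (92/(-435) + (1/100)*(-435))/28276 + 450115/(209520 - 106922) = (92*(-1/435) - 87/20)*(1/28276) + 450115/102598 = (-92/435 - 87/20)*(1/28276) + 450115*(1/102598) = -7937/1740*1/28276 + 450115/102598 = -7937/49200240 + 450115/102598 = 11072475853637/2523923111760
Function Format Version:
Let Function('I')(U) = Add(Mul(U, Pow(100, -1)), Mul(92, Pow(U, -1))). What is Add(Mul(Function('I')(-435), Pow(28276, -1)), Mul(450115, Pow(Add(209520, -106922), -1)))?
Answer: Rational(11072475853637, 2523923111760) ≈ 4.3870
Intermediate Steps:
Function('I')(U) = Add(Mul(92, Pow(U, -1)), Mul(Rational(1, 100), U)) (Function('I')(U) = Add(Mul(U, Rational(1, 100)), Mul(92, Pow(U, -1))) = Add(Mul(Rational(1, 100), U), Mul(92, Pow(U, -1))) = Add(Mul(92, Pow(U, -1)), Mul(Rational(1, 100), U)))
Add(Mul(Function('I')(-435), Pow(28276, -1)), Mul(450115, Pow(Add(209520, -106922), -1))) = Add(Mul(Add(Mul(92, Pow(-435, -1)), Mul(Rational(1, 100), -435)), Pow(28276, -1)), Mul(450115, Pow(Add(209520, -106922), -1))) = Add(Mul(Add(Mul(92, Rational(-1, 435)), Rational(-87, 20)), Rational(1, 28276)), Mul(450115, Pow(102598, -1))) = Add(Mul(Add(Rational(-92, 435), Rational(-87, 20)), Rational(1, 28276)), Mul(450115, Rational(1, 102598))) = Add(Mul(Rational(-7937, 1740), Rational(1, 28276)), Rational(450115, 102598)) = Add(Rational(-7937, 49200240), Rational(450115, 102598)) = Rational(11072475853637, 2523923111760)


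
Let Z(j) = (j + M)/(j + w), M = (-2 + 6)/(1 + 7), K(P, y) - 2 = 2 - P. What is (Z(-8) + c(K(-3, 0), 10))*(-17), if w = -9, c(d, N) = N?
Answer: -355/2 ≈ -177.50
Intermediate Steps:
K(P, y) = 4 - P (K(P, y) = 2 + (2 - P) = 4 - P)
M = 1/2 (M = 4/8 = 4*(1/8) = 1/2 ≈ 0.50000)
Z(j) = (1/2 + j)/(-9 + j) (Z(j) = (j + 1/2)/(j - 9) = (1/2 + j)/(-9 + j))
(Z(-8) + c(K(-3, 0), 10))*(-17) = ((1/2 - 8)/(-9 - 8) + 10)*(-17) = (-15/2/(-17) + 10)*(-17) = (-1/17*(-15/2) + 10)*(-17) = (15/34 + 10)*(-17) = (355/34)*(-17) = -355/2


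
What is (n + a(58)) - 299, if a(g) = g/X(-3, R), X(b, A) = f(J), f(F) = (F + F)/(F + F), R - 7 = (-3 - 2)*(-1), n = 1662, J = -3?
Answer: 1421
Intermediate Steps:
R = 12 (R = 7 + (-3 - 2)*(-1) = 7 - 5*(-1) = 7 + 5 = 12)
f(F) = 1 (f(F) = (2*F)/((2*F)) = (2*F)*(1/(2*F)) = 1)
X(b, A) = 1
a(g) = g (a(g) = g/1 = g*1 = g)
(n + a(58)) - 299 = (1662 + 58) - 299 = 1720 - 299 = 1421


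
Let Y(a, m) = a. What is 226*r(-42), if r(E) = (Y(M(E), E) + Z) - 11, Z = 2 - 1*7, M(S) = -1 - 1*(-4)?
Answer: -2938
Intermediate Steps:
M(S) = 3 (M(S) = -1 + 4 = 3)
Z = -5 (Z = 2 - 7 = -5)
r(E) = -13 (r(E) = (3 - 5) - 11 = -2 - 11 = -13)
226*r(-42) = 226*(-13) = -2938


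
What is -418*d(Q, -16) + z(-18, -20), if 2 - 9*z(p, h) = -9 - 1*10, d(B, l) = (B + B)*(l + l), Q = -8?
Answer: -642041/3 ≈ -2.1401e+5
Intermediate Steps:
d(B, l) = 4*B*l (d(B, l) = (2*B)*(2*l) = 4*B*l)
z(p, h) = 7/3 (z(p, h) = 2/9 - (-9 - 1*10)/9 = 2/9 - (-9 - 10)/9 = 2/9 - 1/9*(-19) = 2/9 + 19/9 = 7/3)
-418*d(Q, -16) + z(-18, -20) = -1672*(-8)*(-16) + 7/3 = -418*512 + 7/3 = -214016 + 7/3 = -642041/3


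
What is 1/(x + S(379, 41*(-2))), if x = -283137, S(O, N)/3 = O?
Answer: -1/282000 ≈ -3.5461e-6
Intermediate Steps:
S(O, N) = 3*O
1/(x + S(379, 41*(-2))) = 1/(-283137 + 3*379) = 1/(-283137 + 1137) = 1/(-282000) = -1/282000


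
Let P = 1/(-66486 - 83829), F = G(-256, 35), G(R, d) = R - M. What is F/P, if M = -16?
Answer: 36075600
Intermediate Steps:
G(R, d) = 16 + R (G(R, d) = R - 1*(-16) = R + 16 = 16 + R)
F = -240 (F = 16 - 256 = -240)
P = -1/150315 (P = 1/(-150315) = -1/150315 ≈ -6.6527e-6)
F/P = -240/(-1/150315) = -240*(-150315) = 36075600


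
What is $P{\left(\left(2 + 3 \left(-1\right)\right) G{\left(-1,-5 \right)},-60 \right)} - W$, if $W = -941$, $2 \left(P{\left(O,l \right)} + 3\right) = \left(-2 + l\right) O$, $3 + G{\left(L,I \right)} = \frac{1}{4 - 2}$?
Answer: $\frac{1721}{2} \approx 860.5$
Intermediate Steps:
$G{\left(L,I \right)} = - \frac{5}{2}$ ($G{\left(L,I \right)} = -3 + \frac{1}{4 - 2} = -3 + \frac{1}{2} = - \frac{5}{2}$)
$P{\left(O,l \right)} = -3 + \frac{O \left(-2 + l\right)}{2}$ ($P{\left(O,l \right)} = -3 + \frac{\left(-2 + l\right) O}{2} = -3 + \frac{O \left(-2 + l\right)}{2}$)
$P{\left(\left(2 + 3 \left(-1\right)\right) G{\left(-1,-5 \right)},-60 \right)} - W = \left(-3 - \left(2 + 3 \left(-1\right)\right) \left(- \frac{5}{2}\right) + \frac{1}{2} \left(2 + 3 \left(-1\right)\right) \left(- \frac{5}{2}\right) \left(-60\right)\right) - -941 = \left(-3 - \left(2 - 3\right) \left(- \frac{5}{2}\right) + \frac{1}{2} \left(2 - 3\right) \left(- \frac{5}{2}\right) \left(-60\right)\right) + 941 = \left(-3 - \left(-1\right) \left(- \frac{5}{2}\right) + \frac{1}{2} \left(\left(-1\right) \left(- \frac{5}{2}\right)\right) \left(-60\right)\right) + 941 = \left(-3 - \frac{5}{2} + \frac{1}{2} \cdot \frac{5}{2} \left(-60\right)\right) + 941 = \left(-3 - \frac{5}{2} - 75\right) + 941 = - \frac{161}{2} + 941 = \frac{1721}{2}$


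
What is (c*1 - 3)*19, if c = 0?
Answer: -57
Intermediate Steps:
(c*1 - 3)*19 = (0*1 - 3)*19 = (0 - 3)*19 = -3*19 = -57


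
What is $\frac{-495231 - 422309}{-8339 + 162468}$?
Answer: $- \frac{917540}{154129} \approx -5.9531$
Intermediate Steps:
$\frac{-495231 - 422309}{-8339 + 162468} = - \frac{917540}{154129}$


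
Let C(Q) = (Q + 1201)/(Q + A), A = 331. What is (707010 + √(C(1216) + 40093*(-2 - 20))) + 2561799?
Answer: 3268809 + I*√2110916686515/1547 ≈ 3.2688e+6 + 939.17*I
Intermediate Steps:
C(Q) = (1201 + Q)/(331 + Q) (C(Q) = (Q + 1201)/(Q + 331) = (1201 + Q)/(331 + Q))
(707010 + √(C(1216) + 40093*(-2 - 20))) + 2561799 = (707010 + √((1201 + 1216)/(331 + 1216) + 40093*(-2 - 20))) + 2561799 = (707010 + √(2417/1547 + 40093*(-22))) + 2561799 = (707010 + √((1/1547)*2417 - 882046)) + 2561799 = (707010 + √(2417/1547 - 882046)) + 2561799 = (707010 + √(-1364522745/1547)) + 2561799 = (707010 + I*√2110916686515/1547) + 2561799 = 3268809 + I*√2110916686515/1547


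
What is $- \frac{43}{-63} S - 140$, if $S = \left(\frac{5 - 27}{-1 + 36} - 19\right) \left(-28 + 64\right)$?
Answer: $- \frac{152464}{245} \approx -622.3$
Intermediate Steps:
$S = - \frac{24732}{35}$ ($S = \left(- \frac{22}{35} - 19\right) 36 = \left(- \frac{687}{35}\right) 36 = - \frac{24732}{35} \approx -706.63$)
$- \frac{43}{-63} S - 140 = - \frac{43}{-63} \left(- \frac{24732}{35}\right) - 140 = \left(-43\right) \left(- \frac{1}{63}\right) \left(- \frac{24732}{35}\right) - 140 = \frac{43}{63} \left(- \frac{24732}{35}\right) - 140 = - \frac{118164}{245} - 140 = - \frac{152464}{245}$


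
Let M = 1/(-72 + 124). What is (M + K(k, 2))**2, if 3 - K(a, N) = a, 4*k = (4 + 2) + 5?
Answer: 49/676 ≈ 0.072485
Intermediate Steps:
k = 11/4 (k = ((4 + 2) + 5)/4 = (6 + 5)/4 = (1/4)*11 = 11/4 ≈ 2.7500)
K(a, N) = 3 - a
M = 1/52 ≈ 0.019231
(M + K(k, 2))**2 = (1/52 + (3 - 1*11/4))**2 = (1/52 + (3 - 11/4))**2 = (1/52 + 1/4)**2 = (7/26)**2 = 49/676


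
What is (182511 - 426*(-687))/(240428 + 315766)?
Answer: 158391/185398 ≈ 0.85433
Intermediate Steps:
(182511 - 426*(-687))/(240428 + 315766) = (182511 + 292662)/556194 = 475173*(1/556194) = 158391/185398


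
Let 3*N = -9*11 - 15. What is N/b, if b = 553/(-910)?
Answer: 4940/79 ≈ 62.532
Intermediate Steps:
N = -38 (N = (-9*11 - 15)/3 = (-99 - 15)/3 = (1/3)*(-114) = -38)
b = -79/130 (b = 553*(-1/910) = -79/130 ≈ -0.60769)
N/b = -38/(-79/130) = -38*(-130/79) = 4940/79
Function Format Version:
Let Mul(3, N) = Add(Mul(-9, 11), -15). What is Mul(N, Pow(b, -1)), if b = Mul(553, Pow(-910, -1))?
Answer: Rational(4940, 79) ≈ 62.532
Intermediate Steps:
N = -38 (N = Mul(Rational(1, 3), Add(Mul(-9, 11), -15)) = Mul(Rational(1, 3), Add(-99, -15)) = Mul(Rational(1, 3), -114) = -38)
b = Rational(-79, 130) (b = Mul(553, Rational(-1, 910)) = Rational(-79, 130) ≈ -0.60769)
Mul(N, Pow(b, -1)) = Mul(-38, Pow(Rational(-79, 130), -1)) = Mul(-38, Rational(-130, 79)) = Rational(4940, 79)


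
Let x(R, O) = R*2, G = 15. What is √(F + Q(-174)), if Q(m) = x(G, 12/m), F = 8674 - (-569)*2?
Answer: √9842 ≈ 99.207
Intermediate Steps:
F = 9812 (F = 8674 - 1*(-1138) = 8674 + 1138 = 9812)
x(R, O) = 2*R
Q(m) = 30 (Q(m) = 2*15 = 30)
√(F + Q(-174)) = √(9812 + 30) = √9842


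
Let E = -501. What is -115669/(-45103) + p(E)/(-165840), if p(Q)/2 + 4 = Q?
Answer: 1922810099/747988152 ≈ 2.5706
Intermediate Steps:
p(Q) = -8 + 2*Q
-115669/(-45103) + p(E)/(-165840) = -115669/(-45103) + (-8 + 2*(-501))/(-165840) = -115669*(-1/45103) + (-8 - 1002)*(-1/165840) = 115669/45103 - 1010*(-1/165840) = 115669/45103 + 101/16584 = 1922810099/747988152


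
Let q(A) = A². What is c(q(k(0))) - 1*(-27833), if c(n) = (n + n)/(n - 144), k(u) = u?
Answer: 27833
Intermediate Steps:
c(n) = 2*n/(-144 + n) (c(n) = (2*n)/(-144 + n) = 2*n/(-144 + n))
c(q(k(0))) - 1*(-27833) = 2*0²/(-144 + 0²) - 1*(-27833) = 2*0/(-144 + 0) + 27833 = 2*0/(-144) + 27833 = 2*0*(-1/144) + 27833 = 0 + 27833 = 27833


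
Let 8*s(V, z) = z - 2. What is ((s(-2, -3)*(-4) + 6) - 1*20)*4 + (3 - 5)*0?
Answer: -46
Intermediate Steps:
s(V, z) = -¼ + z/8 (s(V, z) = (z - 2)/8 = (-2 + z)/8 = -¼ + z/8)
((s(-2, -3)*(-4) + 6) - 1*20)*4 + (3 - 5)*0 = (((-¼ + (⅛)*(-3))*(-4) + 6) - 1*20)*4 + (3 - 5)*0 = (((-¼ - 3/8)*(-4) + 6) - 20)*4 - 2*0 = ((-5/8*(-4) + 6) - 20)*4 + 0 = ((5/2 + 6) - 20)*4 + 0 = (17/2 - 20)*4 + 0 = -23/2*4 + 0 = -46 + 0 = -46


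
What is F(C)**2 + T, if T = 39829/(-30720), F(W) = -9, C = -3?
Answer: 2448491/30720 ≈ 79.703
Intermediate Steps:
T = -39829/30720 (T = 39829*(-1/30720) = -39829/30720 ≈ -1.2965)
F(C)**2 + T = (-9)**2 - 39829/30720 = 81 - 39829/30720 = 2448491/30720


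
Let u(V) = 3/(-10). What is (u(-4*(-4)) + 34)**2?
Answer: 113569/100 ≈ 1135.7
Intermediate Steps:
u(V) = -3/10 (u(V) = 3*(-1/10) = -3/10)
(u(-4*(-4)) + 34)**2 = (-3/10 + 34)**2 = (337/10)**2 = 113569/100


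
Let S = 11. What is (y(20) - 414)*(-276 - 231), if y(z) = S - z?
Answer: 214461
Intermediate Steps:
y(z) = 11 - z
(y(20) - 414)*(-276 - 231) = ((11 - 1*20) - 414)*(-276 - 231) = ((11 - 20) - 414)*(-507) = (-9 - 414)*(-507) = -423*(-507) = 214461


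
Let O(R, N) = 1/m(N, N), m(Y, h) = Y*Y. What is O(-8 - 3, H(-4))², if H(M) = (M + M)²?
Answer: 1/16777216 ≈ 5.9605e-8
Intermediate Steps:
H(M) = 4*M² (H(M) = (2*M)² = 4*M²)
m(Y, h) = Y²
O(R, N) = N⁻² (O(R, N) = 1/(N²) = N⁻²)
O(-8 - 3, H(-4))² = ((4*(-4)²)⁻²)² = ((4*16)⁻²)² = (64⁻²)² = (1/4096)² = 1/16777216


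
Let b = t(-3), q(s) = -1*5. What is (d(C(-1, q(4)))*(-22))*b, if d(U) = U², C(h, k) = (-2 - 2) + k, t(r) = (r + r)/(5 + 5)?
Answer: 5346/5 ≈ 1069.2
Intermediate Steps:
q(s) = -5
t(r) = r/5 (t(r) = (2*r)/10 = (2*r)*(⅒) = r/5)
b = -⅗ (b = (⅕)*(-3) = -⅗ ≈ -0.60000)
C(h, k) = -4 + k
(d(C(-1, q(4)))*(-22))*b = ((-4 - 5)²*(-22))*(-⅗) = ((-9)²*(-22))*(-⅗) = (81*(-22))*(-⅗) = -1782*(-⅗) = 5346/5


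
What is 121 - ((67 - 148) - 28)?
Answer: 230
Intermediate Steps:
121 - ((67 - 148) - 28) = 121 - (-81 - 28) = 121 - 1*(-109) = 121 + 109 = 230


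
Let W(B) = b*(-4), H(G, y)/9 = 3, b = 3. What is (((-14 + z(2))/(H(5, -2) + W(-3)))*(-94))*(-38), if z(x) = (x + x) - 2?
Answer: -14288/5 ≈ -2857.6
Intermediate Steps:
H(G, y) = 27 (H(G, y) = 9*3 = 27)
z(x) = -2 + 2*x (z(x) = 2*x - 2 = -2 + 2*x)
W(B) = -12 (W(B) = 3*(-4) = -12)
(((-14 + z(2))/(H(5, -2) + W(-3)))*(-94))*(-38) = (((-14 + (-2 + 2*2))/(27 - 12))*(-94))*(-38) = (((-14 + (-2 + 4))/15)*(-94))*(-38) = (((-14 + 2)*(1/15))*(-94))*(-38) = (-12*1/15*(-94))*(-38) = -⅘*(-94)*(-38) = (376/5)*(-38) = -14288/5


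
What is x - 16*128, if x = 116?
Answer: -1932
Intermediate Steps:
x - 16*128 = 116 - 16*128 = 116 - 2048 = -1932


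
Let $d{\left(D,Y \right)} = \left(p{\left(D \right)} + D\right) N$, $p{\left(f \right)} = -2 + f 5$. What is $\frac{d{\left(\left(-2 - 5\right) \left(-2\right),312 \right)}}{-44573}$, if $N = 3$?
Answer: $- \frac{246}{44573} \approx -0.005519$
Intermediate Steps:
$p{\left(f \right)} = -2 + 5 f$
$d{\left(D,Y \right)} = -6 + 18 D$ ($d{\left(D,Y \right)} = \left(\left(-2 + 5 D\right) + D\right) 3 = \left(-2 + 6 D\right) 3 = -6 + 18 D$)
$\frac{d{\left(\left(-2 - 5\right) \left(-2\right),312 \right)}}{-44573} = \frac{-6 + 18 \left(-2 - 5\right) \left(-2\right)}{-44573} = \left(-6 + 18 \left(\left(-7\right) \left(-2\right)\right)\right) \left(- \frac{1}{44573}\right) = \left(-6 + 18 \cdot 14\right) \left(- \frac{1}{44573}\right) = \left(-6 + 252\right) \left(- \frac{1}{44573}\right) = 246 \left(- \frac{1}{44573}\right) = - \frac{246}{44573}$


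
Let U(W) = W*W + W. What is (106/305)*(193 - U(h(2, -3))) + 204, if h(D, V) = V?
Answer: 82042/305 ≈ 268.99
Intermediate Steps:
U(W) = W + W² (U(W) = W² + W = W + W²)
(106/305)*(193 - U(h(2, -3))) + 204 = (106/305)*(193 - (-3)*(1 - 3)) + 204 = (106*(1/305))*(193 - (-3)*(-2)) + 204 = 106*(193 - 1*6)/305 + 204 = 106*(193 - 6)/305 + 204 = (106/305)*187 + 204 = 19822/305 + 204 = 82042/305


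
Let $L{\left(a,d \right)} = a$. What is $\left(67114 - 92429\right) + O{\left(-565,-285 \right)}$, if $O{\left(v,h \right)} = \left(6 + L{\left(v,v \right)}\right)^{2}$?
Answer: $287166$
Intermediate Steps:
$O{\left(v,h \right)} = \left(6 + v\right)^{2}$
$\left(67114 - 92429\right) + O{\left(-565,-285 \right)} = \left(67114 - 92429\right) + \left(6 - 565\right)^{2} = -25315 + \left(-559\right)^{2} = -25315 + 312481 = 287166$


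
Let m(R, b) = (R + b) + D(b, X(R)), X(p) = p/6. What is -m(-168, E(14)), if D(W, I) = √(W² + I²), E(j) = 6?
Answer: 162 - 2*√205 ≈ 133.36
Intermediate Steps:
X(p) = p/6 (X(p) = p*(⅙) = p/6)
D(W, I) = √(I² + W²)
m(R, b) = R + b + √(b² + R²/36) (m(R, b) = (R + b) + √((R/6)² + b²) = (R + b) + √(R²/36 + b²) = (R + b) + √(b² + R²/36) = R + b + √(b² + R²/36))
-m(-168, E(14)) = -(-168 + 6 + √((-168)² + 36*6²)/6) = -(-168 + 6 + √(28224 + 36*36)/6) = -(-168 + 6 + √(28224 + 1296)/6) = -(-168 + 6 + √29520/6) = -(-168 + 6 + (12*√205)/6) = -(-168 + 6 + 2*√205) = -(-162 + 2*√205) = 162 - 2*√205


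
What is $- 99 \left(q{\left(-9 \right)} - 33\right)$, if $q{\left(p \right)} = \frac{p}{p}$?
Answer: $3168$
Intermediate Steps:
$q{\left(p \right)} = 1$
$- 99 \left(q{\left(-9 \right)} - 33\right) = - 99 \left(1 - 33\right) = \left(-99\right) \left(-32\right) = 3168$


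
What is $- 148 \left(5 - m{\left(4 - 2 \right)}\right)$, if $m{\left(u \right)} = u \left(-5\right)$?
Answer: $-2220$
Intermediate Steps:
$m{\left(u \right)} = - 5 u$
$- 148 \left(5 - m{\left(4 - 2 \right)}\right) = - 148 \left(5 - - 5 \left(4 - 2\right)\right) = - 148 \left(5 - \left(-5\right) 2\right) = - 148 \left(5 - -10\right) = - 148 \left(5 + 10\right) = \left(-148\right) 15 = -2220$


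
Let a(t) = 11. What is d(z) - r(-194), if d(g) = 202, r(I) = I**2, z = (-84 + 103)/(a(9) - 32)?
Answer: -37434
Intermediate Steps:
z = -19/21 (z = (-84 + 103)/(11 - 32) = 19/(-21) = 19*(-1/21) = -19/21 ≈ -0.90476)
d(z) - r(-194) = 202 - 1*(-194)**2 = 202 - 1*37636 = 202 - 37636 = -37434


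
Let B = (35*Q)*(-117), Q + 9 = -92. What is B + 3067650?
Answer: 3481245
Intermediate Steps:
Q = -101 (Q = -9 - 92 = -101)
B = 413595 (B = (35*(-101))*(-117) = -3535*(-117) = 413595)
B + 3067650 = 413595 + 3067650 = 3481245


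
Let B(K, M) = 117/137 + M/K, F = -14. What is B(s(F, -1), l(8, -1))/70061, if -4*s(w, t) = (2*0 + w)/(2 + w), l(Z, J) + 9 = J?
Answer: 33699/67188499 ≈ 0.00050156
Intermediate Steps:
l(Z, J) = -9 + J
s(w, t) = -w/(4*(2 + w)) (s(w, t) = -(2*0 + w)/(4*(2 + w)) = -(0 + w)/(4*(2 + w)) = -w/(4*(2 + w)))
B(K, M) = 117/137 + M/K (B(K, M) = 117*(1/137) + M/K = 117/137 + M/K)
B(s(F, -1), l(8, -1))/70061 = (117/137 + (-9 - 1)/((-1*(-14)/(8 + 4*(-14)))))/70061 = (117/137 - 10/((-1*(-14)/(8 - 56))))*(1/70061) = (117/137 - 10/((-1*(-14)/(-48))))*(1/70061) = (117/137 - 10/((-1*(-14)*(-1/48))))*(1/70061) = (117/137 - 10/(-7/24))*(1/70061) = (117/137 - 10*(-24/7))*(1/70061) = (117/137 + 240/7)*(1/70061) = (33699/959)*(1/70061) = 33699/67188499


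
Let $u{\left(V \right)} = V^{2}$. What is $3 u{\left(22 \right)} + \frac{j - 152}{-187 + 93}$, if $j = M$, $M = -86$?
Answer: $\frac{68363}{47} \approx 1454.5$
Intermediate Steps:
$j = -86$
$3 u{\left(22 \right)} + \frac{j - 152}{-187 + 93} = 3 \cdot 22^{2} + \frac{-86 - 152}{-187 + 93} = 3 \cdot 484 - \frac{238}{-94} = 1452 - - \frac{119}{47} = 1452 + \frac{119}{47} = \frac{68363}{47}$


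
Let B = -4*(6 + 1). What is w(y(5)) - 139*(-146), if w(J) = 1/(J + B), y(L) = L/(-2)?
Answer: 1237932/61 ≈ 20294.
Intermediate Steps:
B = -28 ≈ -28.000
y(L) = -L/2 (y(L) = L*(-½) = -L/2)
w(J) = 1/(-28 + J) (w(J) = 1/(J - 28) = 1/(-28 + J))
w(y(5)) - 139*(-146) = 1/(-28 - ½*5) - 139*(-146) = 1/(-28 - 5/2) + 20294 = 1/(-61/2) + 20294 = -2/61 + 20294 = 1237932/61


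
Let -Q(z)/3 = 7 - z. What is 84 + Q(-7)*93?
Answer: -3822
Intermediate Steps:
Q(z) = -21 + 3*z (Q(z) = -3*(7 - z) = -21 + 3*z)
84 + Q(-7)*93 = 84 + (-21 + 3*(-7))*93 = 84 + (-21 - 21)*93 = 84 - 42*93 = 84 - 3906 = -3822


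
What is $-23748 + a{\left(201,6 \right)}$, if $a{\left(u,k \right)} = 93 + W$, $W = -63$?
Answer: $-23718$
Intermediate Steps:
$a{\left(u,k \right)} = 30$ ($a{\left(u,k \right)} = 93 - 63 = 30$)
$-23748 + a{\left(201,6 \right)} = -23748 + 30 = -23718$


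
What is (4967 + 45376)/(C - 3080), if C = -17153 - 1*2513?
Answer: -16781/7582 ≈ -2.2133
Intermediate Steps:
C = -19666 (C = -17153 - 2513 = -19666)
(4967 + 45376)/(C - 3080) = (4967 + 45376)/(-19666 - 3080) = 50343/(-22746) = 50343*(-1/22746) = -16781/7582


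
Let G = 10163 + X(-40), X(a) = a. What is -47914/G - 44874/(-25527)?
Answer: -256280392/86136607 ≈ -2.9753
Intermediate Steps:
G = 10123 (G = 10163 - 40 = 10123)
-47914/G - 44874/(-25527) = -47914/10123 - 44874/(-25527) = -47914*1/10123 - 44874*(-1/25527) = -47914/10123 + 14958/8509 = -256280392/86136607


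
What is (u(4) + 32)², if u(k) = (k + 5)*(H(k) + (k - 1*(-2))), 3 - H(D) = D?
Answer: 5929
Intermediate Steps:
H(D) = 3 - D
u(k) = 25 + 5*k (u(k) = (k + 5)*((3 - k) + (k - 1*(-2))) = (5 + k)*((3 - k) + (k + 2)) = (5 + k)*((3 - k) + (2 + k)) = (5 + k)*5 = 25 + 5*k)
(u(4) + 32)² = ((25 + 5*4) + 32)² = ((25 + 20) + 32)² = (45 + 32)² = 77² = 5929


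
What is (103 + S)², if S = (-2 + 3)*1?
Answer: 10816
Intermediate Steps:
S = 1 (S = 1*1 = 1)
(103 + S)² = (103 + 1)² = 104² = 10816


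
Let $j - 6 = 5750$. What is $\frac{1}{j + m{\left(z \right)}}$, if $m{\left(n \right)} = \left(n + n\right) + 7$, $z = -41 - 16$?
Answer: $\frac{1}{5649} \approx 0.00017702$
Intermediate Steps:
$z = -57$ ($z = -41 - 16 = -57$)
$j = 5756$ ($j = 6 + 5750 = 5756$)
$m{\left(n \right)} = 7 + 2 n$ ($m{\left(n \right)} = 2 n + 7 = 7 + 2 n$)
$\frac{1}{j + m{\left(z \right)}} = \frac{1}{5756 + \left(7 + 2 \left(-57\right)\right)} = \frac{1}{5756 + \left(7 - 114\right)} = \frac{1}{5756 - 107} = \frac{1}{5649}$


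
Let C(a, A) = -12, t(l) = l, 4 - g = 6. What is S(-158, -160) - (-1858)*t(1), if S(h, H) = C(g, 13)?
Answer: 1846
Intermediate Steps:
g = -2 (g = 4 - 1*6 = 4 - 6 = -2)
S(h, H) = -12
S(-158, -160) - (-1858)*t(1) = -12 - (-1858) = -12 - 1*(-1858) = -12 + 1858 = 1846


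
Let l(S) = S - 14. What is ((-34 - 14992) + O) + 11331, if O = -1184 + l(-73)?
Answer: -4966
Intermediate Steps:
l(S) = -14 + S
O = -1271 (O = -1184 + (-14 - 73) = -1184 - 87 = -1271)
((-34 - 14992) + O) + 11331 = ((-34 - 14992) - 1271) + 11331 = (-15026 - 1271) + 11331 = -16297 + 11331 = -4966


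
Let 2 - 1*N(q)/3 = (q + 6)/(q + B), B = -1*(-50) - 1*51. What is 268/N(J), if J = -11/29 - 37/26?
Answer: 566284/22173 ≈ 25.539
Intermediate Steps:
B = -1 (B = 50 - 51 = -1)
J = -1359/754 (J = -11*1/29 - 37*1/26 = -11/29 - 37/26 = -1359/754 ≈ -1.8024)
N(q) = 6 - 3*(6 + q)/(-1 + q) (N(q) = 6 - 3*(q + 6)/(q - 1) = 6 - 3*(6 + q)/(-1 + q))
268/N(J) = 268/((3*(-8 - 1359/754)/(-1 - 1359/754))) = 268/((3*(-7391/754)/(-2113/754))) = 268/((3*(-754/2113)*(-7391/754))) = 268/(22173/2113) = 268*(2113/22173) = 566284/22173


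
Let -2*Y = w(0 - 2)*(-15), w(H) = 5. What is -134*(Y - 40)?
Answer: 335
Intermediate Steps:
Y = 75/2 (Y = -5*(-15)/2 = -½*(-75) = 75/2 ≈ 37.500)
-134*(Y - 40) = -134*(75/2 - 40) = -134*(-5/2) = 335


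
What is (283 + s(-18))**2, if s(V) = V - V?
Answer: 80089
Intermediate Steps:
s(V) = 0
(283 + s(-18))**2 = (283 + 0)**2 = 283**2 = 80089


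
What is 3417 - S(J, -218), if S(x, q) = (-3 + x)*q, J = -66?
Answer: -11625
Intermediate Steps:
S(x, q) = q*(-3 + x)
3417 - S(J, -218) = 3417 - (-218)*(-3 - 66) = 3417 - (-218)*(-69) = 3417 - 1*15042 = 3417 - 15042 = -11625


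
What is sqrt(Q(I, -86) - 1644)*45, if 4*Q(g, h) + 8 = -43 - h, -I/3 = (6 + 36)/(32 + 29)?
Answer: 45*I*sqrt(6541)/2 ≈ 1819.7*I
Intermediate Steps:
I = -126/61 (I = -3*(6 + 36)/(32 + 29) = -126/61 ≈ -2.0656)
Q(g, h) = -51/4 - h/4 (Q(g, h) = -2 + (-43 - h)/4 = -2 + (-43/4 - h/4) = -51/4 - h/4)
sqrt(Q(I, -86) - 1644)*45 = sqrt((-51/4 - 1/4*(-86)) - 1644)*45 = sqrt((-51/4 + 43/2) - 1644)*45 = sqrt(35/4 - 1644)*45 = sqrt(-6541/4)*45 = (I*sqrt(6541)/2)*45 = 45*I*sqrt(6541)/2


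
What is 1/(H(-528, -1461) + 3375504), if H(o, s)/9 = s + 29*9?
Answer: 1/3364704 ≈ 2.9720e-7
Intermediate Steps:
H(o, s) = 2349 + 9*s (H(o, s) = 9*(s + 29*9) = 9*(s + 261) = 9*(261 + s) = 2349 + 9*s)
1/(H(-528, -1461) + 3375504) = 1/((2349 + 9*(-1461)) + 3375504) = 1/((2349 - 13149) + 3375504) = 1/(-10800 + 3375504) = 1/3364704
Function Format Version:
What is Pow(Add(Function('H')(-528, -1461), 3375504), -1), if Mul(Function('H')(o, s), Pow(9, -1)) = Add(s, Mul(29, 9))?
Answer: Rational(1, 3364704) ≈ 2.9720e-7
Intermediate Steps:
Function('H')(o, s) = Add(2349, Mul(9, s)) (Function('H')(o, s) = Mul(9, Add(s, Mul(29, 9))) = Mul(9, Add(s, 261)) = Mul(9, Add(261, s)) = Add(2349, Mul(9, s)))
Pow(Add(Function('H')(-528, -1461), 3375504), -1) = Pow(Add(Add(2349, Mul(9, -1461)), 3375504), -1) = Pow(Add(Add(2349, -13149), 3375504), -1) = Pow(Add(-10800, 3375504), -1) = Pow(3364704, -1) = Rational(1, 3364704)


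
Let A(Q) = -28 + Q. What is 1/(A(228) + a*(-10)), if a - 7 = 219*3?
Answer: -1/6440 ≈ -0.00015528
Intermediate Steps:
a = 664 (a = 7 + 219*3 = 7 + 657 = 664)
1/(A(228) + a*(-10)) = 1/((-28 + 228) + 664*(-10)) = 1/(200 - 6640) = 1/(-6440) = -1/6440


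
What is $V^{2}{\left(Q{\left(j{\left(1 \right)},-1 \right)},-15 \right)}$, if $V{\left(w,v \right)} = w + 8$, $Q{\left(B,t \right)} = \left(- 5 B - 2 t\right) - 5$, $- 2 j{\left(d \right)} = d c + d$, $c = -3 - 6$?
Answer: $225$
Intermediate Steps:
$c = -9$ ($c = -3 - 6 = -9$)
$j{\left(d \right)} = 4 d$ ($j{\left(d \right)} = - \frac{d \left(-9\right) + d}{2} = - \frac{- 9 d + d}{2} = - \frac{\left(-8\right) d}{2} = 4 d$)
$Q{\left(B,t \right)} = -5 - 5 B - 2 t$
$V{\left(w,v \right)} = 8 + w$
$V^{2}{\left(Q{\left(j{\left(1 \right)},-1 \right)},-15 \right)} = \left(8 - \left(3 + 5 \cdot 4 \cdot 1\right)\right)^{2} = \left(8 - 23\right)^{2} = \left(-15\right)^{2} = 225$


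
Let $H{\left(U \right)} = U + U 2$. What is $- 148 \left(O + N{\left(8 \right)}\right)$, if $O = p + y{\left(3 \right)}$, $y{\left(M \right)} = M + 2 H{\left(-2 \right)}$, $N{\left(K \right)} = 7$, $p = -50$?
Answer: $7696$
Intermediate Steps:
$H{\left(U \right)} = 3 U$ ($H{\left(U \right)} = U + 2 U = 3 U$)
$y{\left(M \right)} = -12 + M$ ($y{\left(M \right)} = M + 2 \cdot 3 \left(-2\right) = M + 2 \left(-6\right) = M - 12 = -12 + M$)
$O = -59$ ($O = -50 + \left(-12 + 3\right) = -50 - 9 = -59$)
$- 148 \left(O + N{\left(8 \right)}\right) = - 148 \left(-59 + 7\right) = \left(-148\right) \left(-52\right) = 7696$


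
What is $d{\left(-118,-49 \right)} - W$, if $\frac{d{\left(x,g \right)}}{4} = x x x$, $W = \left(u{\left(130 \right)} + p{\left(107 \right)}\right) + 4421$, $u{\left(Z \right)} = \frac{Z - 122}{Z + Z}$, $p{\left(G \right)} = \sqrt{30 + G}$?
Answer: $- \frac{427475687}{65} - \sqrt{137} \approx -6.5766 \cdot 10^{6}$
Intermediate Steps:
$u{\left(Z \right)} = \frac{-122 + Z}{2 Z}$
$W = \frac{287367}{65} + \sqrt{137}$ ($W = \left(\frac{-122 + 130}{2 \cdot 130} + \sqrt{30 + 107}\right) + 4421 = \left(\frac{1}{2} \cdot \frac{1}{130} \cdot 8 + \sqrt{137}\right) + 4421 = \left(\frac{2}{65} + \sqrt{137}\right) + 4421 = \frac{287367}{65} + \sqrt{137} \approx 4432.7$)
$d{\left(x,g \right)} = 4 x^{3}$ ($d{\left(x,g \right)} = 4 x x x = 4 x^{2} x = 4 x^{3}$)
$d{\left(-118,-49 \right)} - W = 4 \left(-118\right)^{3} - \left(\frac{287367}{65} + \sqrt{137}\right) = 4 \left(-1643032\right) - \left(\frac{287367}{65} + \sqrt{137}\right) = -6572128 - \left(\frac{287367}{65} + \sqrt{137}\right) = - \frac{427475687}{65} - \sqrt{137}$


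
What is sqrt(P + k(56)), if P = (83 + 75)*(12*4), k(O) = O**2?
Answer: 4*sqrt(670) ≈ 103.54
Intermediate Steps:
P = 7584 (P = 158*48 = 7584)
sqrt(P + k(56)) = sqrt(7584 + 56**2) = sqrt(7584 + 3136) = sqrt(10720) = 4*sqrt(670)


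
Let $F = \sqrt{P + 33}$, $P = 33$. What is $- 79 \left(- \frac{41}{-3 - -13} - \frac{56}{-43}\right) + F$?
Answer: $\frac{95037}{430} + \sqrt{66} \approx 229.14$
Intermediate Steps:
$F = \sqrt{66}$ ($F = \sqrt{33 + 33} = \sqrt{66} \approx 8.124$)
$- 79 \left(- \frac{41}{-3 - -13} - \frac{56}{-43}\right) + F = - 79 \left(- \frac{41}{-3 - -13} - \frac{56}{-43}\right) + \sqrt{66} = - 79 \left(- \frac{41}{-3 + 13} - - \frac{56}{43}\right) + \sqrt{66} = - 79 \left(- \frac{41}{10} + \frac{56}{43}\right) + \sqrt{66} = \left(-79\right) \left(- \frac{1203}{430}\right) + \sqrt{66} = \frac{95037}{430} + \sqrt{66}$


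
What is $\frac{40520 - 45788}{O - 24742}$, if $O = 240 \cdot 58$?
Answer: $\frac{2634}{5411} \approx 0.48679$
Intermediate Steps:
$O = 13920$
$\frac{40520 - 45788}{O - 24742} = \frac{40520 - 45788}{13920 - 24742} = - \frac{5268}{-10822} = \left(-5268\right) \left(- \frac{1}{10822}\right) = \frac{2634}{5411}$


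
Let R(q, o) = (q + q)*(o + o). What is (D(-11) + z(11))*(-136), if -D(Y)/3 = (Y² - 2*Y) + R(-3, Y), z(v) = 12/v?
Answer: 1232568/11 ≈ 1.1205e+5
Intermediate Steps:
R(q, o) = 4*o*q (R(q, o) = (2*q)*(2*o) = 4*o*q)
D(Y) = -3*Y² + 42*Y (D(Y) = -3*((Y² - 2*Y) + 4*Y*(-3)) = -3*((Y² - 2*Y) - 12*Y) = -3*(Y² - 14*Y) = -3*Y² + 42*Y)
(D(-11) + z(11))*(-136) = (3*(-11)*(14 - 1*(-11)) + 12/11)*(-136) = (3*(-11)*(14 + 11) + 12*(1/11))*(-136) = (3*(-11)*25 + 12/11)*(-136) = (-825 + 12/11)*(-136) = -9063/11*(-136) = 1232568/11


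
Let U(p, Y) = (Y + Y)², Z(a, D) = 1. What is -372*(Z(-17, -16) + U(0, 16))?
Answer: -381300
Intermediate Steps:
U(p, Y) = 4*Y² (U(p, Y) = (2*Y)² = 4*Y²)
-372*(Z(-17, -16) + U(0, 16)) = -372*(1 + 4*16²) = -372*(1 + 4*256) = -372*(1 + 1024) = -372*1025 = -381300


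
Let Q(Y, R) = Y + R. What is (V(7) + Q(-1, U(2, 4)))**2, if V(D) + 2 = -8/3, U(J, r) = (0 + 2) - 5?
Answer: 676/9 ≈ 75.111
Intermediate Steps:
U(J, r) = -3 (U(J, r) = 2 - 5 = -3)
Q(Y, R) = R + Y
V(D) = -14/3 (V(D) = -2 - 8/3 = -14/3)
(V(7) + Q(-1, U(2, 4)))**2 = (-14/3 + (-3 - 1))**2 = (-14/3 - 4)**2 = (-26/3)**2 = 676/9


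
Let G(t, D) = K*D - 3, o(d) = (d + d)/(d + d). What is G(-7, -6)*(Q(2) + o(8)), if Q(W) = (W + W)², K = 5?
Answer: -561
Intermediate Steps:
o(d) = 1 (o(d) = (2*d)/((2*d)) = (2*d)*(1/(2*d)) = 1)
Q(W) = 4*W² (Q(W) = (2*W)² = 4*W²)
G(t, D) = -3 + 5*D (G(t, D) = 5*D - 3 = -3 + 5*D)
G(-7, -6)*(Q(2) + o(8)) = (-3 + 5*(-6))*(4*2² + 1) = (-3 - 30)*(4*4 + 1) = -33*(16 + 1) = -33*17 = -561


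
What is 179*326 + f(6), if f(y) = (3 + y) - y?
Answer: 58357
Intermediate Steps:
f(y) = 3
179*326 + f(6) = 179*326 + 3 = 58354 + 3 = 58357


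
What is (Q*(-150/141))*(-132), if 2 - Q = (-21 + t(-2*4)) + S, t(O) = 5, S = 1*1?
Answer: 112200/47 ≈ 2387.2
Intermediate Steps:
S = 1
Q = 17 (Q = 2 - ((-21 + 5) + 1) = 2 - (-16 + 1) = 2 - 1*(-15) = 2 + 15 = 17)
(Q*(-150/141))*(-132) = (17*(-150/141))*(-132) = (17*(-150*1/141))*(-132) = (17*(-50/47))*(-132) = -850/47*(-132) = 112200/47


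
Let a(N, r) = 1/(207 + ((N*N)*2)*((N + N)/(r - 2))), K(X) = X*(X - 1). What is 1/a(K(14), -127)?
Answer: -24087569/129 ≈ -1.8673e+5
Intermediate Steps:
K(X) = X*(-1 + X)
a(N, r) = 1/(207 + 4*N³/(-2 + r)) (a(N, r) = 1/(207 + (N²*2)*((2*N)/(-2 + r))) = 1/(207 + (2*N²)*(2*N/(-2 + r))) = 1/(207 + 4*N³/(-2 + r)))
1/a(K(14), -127) = 1/((-2 - 127)/(-414 + 4*(14*(-1 + 14))³ + 207*(-127))) = 1/(-129/(-414 + 4*(14*13)³ - 26289)) = 1/(-129/(-414 + 4*182³ - 26289)) = 1/(-129/(-414 + 4*6028568 - 26289)) = 1/(-129/(-414 + 24114272 - 26289)) = 1/(-129/24087569) = -24087569/129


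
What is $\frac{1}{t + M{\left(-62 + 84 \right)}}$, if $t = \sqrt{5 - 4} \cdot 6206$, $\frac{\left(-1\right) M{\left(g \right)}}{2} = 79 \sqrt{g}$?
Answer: $\frac{3103}{18982614} + \frac{79 \sqrt{22}}{18982614} \approx 0.00018299$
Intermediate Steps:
$M{\left(g \right)} = - 158 \sqrt{g}$ ($M{\left(g \right)} = - 2 \cdot 79 \sqrt{g} = - 158 \sqrt{g}$)
$t = 6206$ ($t = \sqrt{1} \cdot 6206 = 1 \cdot 6206 = 6206$)
$\frac{1}{t + M{\left(-62 + 84 \right)}} = \frac{1}{6206 - 158 \sqrt{-62 + 84}} = \frac{1}{6206 - 158 \sqrt{22}}$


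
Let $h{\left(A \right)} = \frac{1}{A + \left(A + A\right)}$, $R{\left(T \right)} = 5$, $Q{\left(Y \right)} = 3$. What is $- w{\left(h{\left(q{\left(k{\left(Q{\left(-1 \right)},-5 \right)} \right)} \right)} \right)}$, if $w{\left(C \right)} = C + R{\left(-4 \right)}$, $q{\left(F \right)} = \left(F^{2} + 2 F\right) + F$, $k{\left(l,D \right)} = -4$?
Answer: $- \frac{61}{12} \approx -5.0833$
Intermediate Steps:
$q{\left(F \right)} = F^{2} + 3 F$
$h{\left(A \right)} = \frac{1}{3 A}$ ($h{\left(A \right)} = \frac{1}{A + 2 A} = \frac{1}{3 A}$)
$w{\left(C \right)} = 5 + C$ ($w{\left(C \right)} = C + 5 = 5 + C$)
$- w{\left(h{\left(q{\left(k{\left(Q{\left(-1 \right)},-5 \right)} \right)} \right)} \right)} = - (5 + \frac{1}{3 \left(- 4 \left(3 - 4\right)\right)}) = - (5 + \frac{1}{3 \left(\left(-4\right) \left(-1\right)\right)}) = - (5 + \frac{1}{3 \cdot 4}) = - (5 + \frac{1}{3} \cdot \frac{1}{4}) = - (5 + \frac{1}{12}) = \left(-1\right) \frac{61}{12} = - \frac{61}{12}$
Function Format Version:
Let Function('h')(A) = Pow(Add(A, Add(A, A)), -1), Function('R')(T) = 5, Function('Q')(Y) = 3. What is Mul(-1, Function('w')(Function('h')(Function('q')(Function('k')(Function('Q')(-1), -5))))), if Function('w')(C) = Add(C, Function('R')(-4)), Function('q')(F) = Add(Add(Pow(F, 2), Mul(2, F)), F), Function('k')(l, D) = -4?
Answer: Rational(-61, 12) ≈ -5.0833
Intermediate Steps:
Function('q')(F) = Add(Pow(F, 2), Mul(3, F))
Function('h')(A) = Mul(Rational(1, 3), Pow(A, -1)) (Function('h')(A) = Pow(Add(A, Mul(2, A)), -1) = Pow(Mul(3, A), -1) = Mul(Rational(1, 3), Pow(A, -1)))
Function('w')(C) = Add(5, C) (Function('w')(C) = Add(C, 5) = Add(5, C))
Mul(-1, Function('w')(Function('h')(Function('q')(Function('k')(Function('Q')(-1), -5))))) = Mul(-1, Add(5, Mul(Rational(1, 3), Pow(Mul(-4, Add(3, -4)), -1)))) = Mul(-1, Add(5, Mul(Rational(1, 3), Pow(Mul(-4, -1), -1)))) = Mul(-1, Add(5, Mul(Rational(1, 3), Pow(4, -1)))) = Mul(-1, Add(5, Mul(Rational(1, 3), Rational(1, 4)))) = Mul(-1, Add(5, Rational(1, 12))) = Mul(-1, Rational(61, 12)) = Rational(-61, 12)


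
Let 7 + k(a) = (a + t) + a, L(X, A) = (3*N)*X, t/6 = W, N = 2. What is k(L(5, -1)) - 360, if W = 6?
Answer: -271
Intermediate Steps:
t = 36 (t = 6*6 = 36)
L(X, A) = 6*X (L(X, A) = (3*2)*X = 6*X)
k(a) = 29 + 2*a (k(a) = -7 + ((a + 36) + a) = -7 + ((36 + a) + a) = -7 + (36 + 2*a) = 29 + 2*a)
k(L(5, -1)) - 360 = (29 + 2*(6*5)) - 360 = (29 + 2*30) - 360 = (29 + 60) - 360 = 89 - 360 = -271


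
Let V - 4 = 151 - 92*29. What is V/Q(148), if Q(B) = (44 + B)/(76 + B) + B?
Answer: -17591/1042 ≈ -16.882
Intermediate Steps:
Q(B) = B + (44 + B)/(76 + B) (Q(B) = (44 + B)/(76 + B) + B = B + (44 + B)/(76 + B))
V = -2513 (V = 4 + (151 - 92*29) = 4 + (151 - 2668) = 4 - 2517 = -2513)
V/Q(148) = -2513*(76 + 148)/(44 + 148² + 77*148) = -2513*224/(44 + 21904 + 11396) = -2513/((1/224)*33344) = -2513/1042/7 = -2513*7/1042 = -17591/1042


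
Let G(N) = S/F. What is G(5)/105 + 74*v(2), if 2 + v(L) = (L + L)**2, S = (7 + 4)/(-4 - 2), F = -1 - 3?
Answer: 2610731/2520 ≈ 1036.0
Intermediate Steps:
F = -4
S = -11/6 (S = 11/(-6) = 11*(-1/6) = -11/6 ≈ -1.8333)
G(N) = 11/24 (G(N) = -11/6/(-4) = -11/6*(-1/4) = 11/24)
v(L) = -2 + 4*L**2 (v(L) = -2 + (L + L)**2 = -2 + (2*L)**2 = -2 + 4*L**2)
G(5)/105 + 74*v(2) = (11/24)/105 + 74*(-2 + 4*2**2) = (11/24)*(1/105) + 74*(-2 + 4*4) = 11/2520 + 74*(-2 + 16) = 11/2520 + 74*14 = 11/2520 + 1036 = 2610731/2520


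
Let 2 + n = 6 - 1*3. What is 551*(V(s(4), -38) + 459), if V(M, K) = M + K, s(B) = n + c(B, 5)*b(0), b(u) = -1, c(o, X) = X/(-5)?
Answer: 233073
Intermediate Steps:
c(o, X) = -X/5 (c(o, X) = X*(-⅕) = -X/5)
n = 1 (n = -2 + (6 - 1*3) = -2 + (6 - 3) = -2 + 3 = 1)
s(B) = 2 (s(B) = 1 - ⅕*5*(-1) = 1 - 1*(-1) = 1 + 1 = 2)
V(M, K) = K + M
551*(V(s(4), -38) + 459) = 551*((-38 + 2) + 459) = 551*(-36 + 459) = 551*423 = 233073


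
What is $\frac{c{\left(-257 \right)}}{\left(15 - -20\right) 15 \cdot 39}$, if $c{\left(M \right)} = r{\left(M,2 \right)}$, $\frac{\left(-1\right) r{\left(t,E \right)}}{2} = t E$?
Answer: $\frac{1028}{20475} \approx 0.050208$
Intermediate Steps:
$r{\left(t,E \right)} = - 2 E t$ ($r{\left(t,E \right)} = - 2 t E = - 2 E t$)
$c{\left(M \right)} = - 4 M$ ($c{\left(M \right)} = \left(-2\right) 2 M = - 4 M$)
$\frac{c{\left(-257 \right)}}{\left(15 - -20\right) 15 \cdot 39} = \frac{\left(-4\right) \left(-257\right)}{\left(15 - -20\right) 15 \cdot 39} = \frac{1028}{\left(15 + 20\right) 15 \cdot 39} = \frac{1028}{35 \cdot 15 \cdot 39} = \frac{1028}{525 \cdot 39} = \frac{1028}{20475}$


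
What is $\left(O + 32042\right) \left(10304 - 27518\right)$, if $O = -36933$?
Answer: $84193674$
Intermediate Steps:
$\left(O + 32042\right) \left(10304 - 27518\right) = \left(-36933 + 32042\right) \left(10304 - 27518\right) = - 4891 \left(10304 - 27518\right) = \left(-4891\right) \left(-17214\right) = 84193674$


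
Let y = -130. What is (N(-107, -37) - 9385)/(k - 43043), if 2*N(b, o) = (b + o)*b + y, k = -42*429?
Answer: 1746/61061 ≈ 0.028594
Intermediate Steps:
k = -18018
N(b, o) = -65 + b*(b + o)/2 (N(b, o) = ((b + o)*b - 130)/2 = (b*(b + o) - 130)/2 = (-130 + b*(b + o))/2 = -65 + b*(b + o)/2)
(N(-107, -37) - 9385)/(k - 43043) = ((-65 + (½)*(-107)² + (½)*(-107)*(-37)) - 9385)/(-18018 - 43043) = ((-65 + (½)*11449 + 3959/2) - 9385)/(-61061) = ((-65 + 11449/2 + 3959/2) - 9385)*(-1/61061) = (7639 - 9385)*(-1/61061) = -1746*(-1/61061) = 1746/61061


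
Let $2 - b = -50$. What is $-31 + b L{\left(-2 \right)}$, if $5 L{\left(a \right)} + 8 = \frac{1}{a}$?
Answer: $- \frac{597}{5} \approx -119.4$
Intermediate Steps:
$b = 52$ ($b = 2 - -50 = 2 + 50 = 52$)
$L{\left(a \right)} = - \frac{8}{5} + \frac{1}{5 a}$
$-31 + b L{\left(-2 \right)} = -31 + 52 \frac{1 - -16}{5 \left(-2\right)} = -31 + 52 \cdot \frac{1}{5} \left(- \frac{1}{2}\right) \left(1 + 16\right) = -31 + 52 \cdot \frac{1}{5} \left(- \frac{1}{2}\right) 17 = -31 + 52 \left(- \frac{17}{10}\right) = -31 - \frac{442}{5} = - \frac{597}{5}$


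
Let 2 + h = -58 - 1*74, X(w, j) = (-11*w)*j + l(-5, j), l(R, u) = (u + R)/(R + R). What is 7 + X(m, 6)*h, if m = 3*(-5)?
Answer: -663198/5 ≈ -1.3264e+5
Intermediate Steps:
l(R, u) = (R + u)/(2*R) (l(R, u) = (R + u)/((2*R)) = (R + u)*(1/(2*R)) = (R + u)/(2*R))
m = -15
X(w, j) = 1/2 - j/10 - 11*j*w (X(w, j) = (-11*w)*j + (1/2)*(-5 + j)/(-5) = -11*j*w + (1/2)*(-1/5)*(-5 + j) = -11*j*w + (1/2 - j/10) = 1/2 - j/10 - 11*j*w)
h = -134 (h = -2 + (-58 - 1*74) = -2 + (-58 - 74) = -2 - 132 = -134)
7 + X(m, 6)*h = 7 + (1/2 - 1/10*6 - 11*6*(-15))*(-134) = 7 + (1/2 - 3/5 + 990)*(-134) = 7 + (9899/10)*(-134) = 7 - 663233/5 = -663198/5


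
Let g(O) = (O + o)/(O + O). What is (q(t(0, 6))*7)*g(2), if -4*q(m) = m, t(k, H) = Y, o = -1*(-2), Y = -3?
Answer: 21/4 ≈ 5.2500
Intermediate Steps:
o = 2
t(k, H) = -3
q(m) = -m/4
g(O) = (2 + O)/(2*O) (g(O) = (O + 2)/(O + O) = (2 + O)/((2*O)) = (2 + O)*(1/(2*O)) = (2 + O)/(2*O))
(q(t(0, 6))*7)*g(2) = (-1/4*(-3)*7)*((1/2)*(2 + 2)/2) = ((3/4)*7)*((1/2)*(1/2)*4) = (21/4)*1 = 21/4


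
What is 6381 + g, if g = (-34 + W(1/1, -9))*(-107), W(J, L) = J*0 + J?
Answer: 9912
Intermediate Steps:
W(J, L) = J (W(J, L) = 0 + J = J)
g = 3531 (g = (-34 + 1/1)*(-107) = (-34 + 1*1)*(-107) = (-34 + 1)*(-107) = -33*(-107) = 3531)
6381 + g = 6381 + 3531 = 9912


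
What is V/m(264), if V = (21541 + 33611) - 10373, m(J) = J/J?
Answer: 44779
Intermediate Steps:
m(J) = 1
V = 44779 (V = 55152 - 10373 = 44779)
V/m(264) = 44779/1 = 44779*1 = 44779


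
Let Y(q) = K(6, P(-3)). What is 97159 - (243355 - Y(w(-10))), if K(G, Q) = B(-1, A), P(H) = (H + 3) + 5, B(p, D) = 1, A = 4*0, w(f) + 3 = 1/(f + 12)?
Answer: -146195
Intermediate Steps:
w(f) = -3 + 1/(12 + f) (w(f) = -3 + 1/(f + 12) = -3 + 1/(12 + f))
A = 0
P(H) = 8 + H (P(H) = (3 + H) + 5 = 8 + H)
K(G, Q) = 1
Y(q) = 1
97159 - (243355 - Y(w(-10))) = 97159 - (243355 - 1*1) = 97159 - (243355 - 1) = 97159 - 1*243354 = 97159 - 243354 = -146195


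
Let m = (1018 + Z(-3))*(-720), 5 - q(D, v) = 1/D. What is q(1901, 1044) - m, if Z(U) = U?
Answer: 1389260304/1901 ≈ 7.3081e+5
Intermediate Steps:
q(D, v) = 5 - 1/D
m = -730800 (m = (1018 - 3)*(-720) = 1015*(-720) = -730800)
q(1901, 1044) - m = (5 - 1/1901) - 1*(-730800) = (5 - 1*1/1901) + 730800 = (5 - 1/1901) + 730800 = 9504/1901 + 730800 = 1389260304/1901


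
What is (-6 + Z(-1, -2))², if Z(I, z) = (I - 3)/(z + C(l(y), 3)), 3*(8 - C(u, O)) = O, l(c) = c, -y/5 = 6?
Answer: 1156/25 ≈ 46.240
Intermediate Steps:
y = -30 (y = -5*6 = -30)
C(u, O) = 8 - O/3
Z(I, z) = (-3 + I)/(7 + z) (Z(I, z) = (I - 3)/(z + (8 - ⅓*3)) = (-3 + I)/(z + (8 - 1)) = (-3 + I)/(z + 7) = (-3 + I)/(7 + z))
(-6 + Z(-1, -2))² = (-6 + (-3 - 1)/(7 - 2))² = (-6 - 4/5)² = (-6 + (⅕)*(-4))² = (-6 - ⅘)² = (-34/5)² = 1156/25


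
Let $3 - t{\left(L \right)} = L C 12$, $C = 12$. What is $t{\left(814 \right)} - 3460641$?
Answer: $-3577854$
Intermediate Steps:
$t{\left(L \right)} = 3 - 144 L$ ($t{\left(L \right)} = 3 - L 12 \cdot 12 = 3 - 12 L 12 = 3 - 144 L$)
$t{\left(814 \right)} - 3460641 = \left(3 - 117216\right) - 3460641 = -117213 - 3460641 = -3577854$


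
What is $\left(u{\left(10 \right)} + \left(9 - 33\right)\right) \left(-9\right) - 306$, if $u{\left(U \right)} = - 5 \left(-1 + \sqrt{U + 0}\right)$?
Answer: $-135 + 45 \sqrt{10} \approx 7.3025$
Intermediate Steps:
$u{\left(U \right)} = 5 - 5 \sqrt{U}$ ($u{\left(U \right)} = - 5 \left(-1 + \sqrt{U}\right) = 5 - 5 \sqrt{U}$)
$\left(u{\left(10 \right)} + \left(9 - 33\right)\right) \left(-9\right) - 306 = \left(\left(5 - 5 \sqrt{10}\right) + \left(9 - 33\right)\right) \left(-9\right) - 306 = \left(\left(5 - 5 \sqrt{10}\right) - 24\right) \left(-9\right) - 306 = \left(-19 - 5 \sqrt{10}\right) \left(-9\right) - 306 = \left(171 + 45 \sqrt{10}\right) - 306 = -135 + 45 \sqrt{10}$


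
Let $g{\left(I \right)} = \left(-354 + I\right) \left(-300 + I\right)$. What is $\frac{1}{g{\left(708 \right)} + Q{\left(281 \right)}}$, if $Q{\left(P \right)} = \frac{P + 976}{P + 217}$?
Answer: $\frac{166}{23976131} \approx 6.9236 \cdot 10^{-6}$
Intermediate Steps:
$Q{\left(P \right)} = \frac{976 + P}{217 + P}$
$\frac{1}{g{\left(708 \right)} + Q{\left(281 \right)}} = \frac{1}{\left(106200 + 708^{2} - 463032\right) + \frac{976 + 281}{217 + 281}} = \frac{1}{\left(106200 + 501264 - 463032\right) + \frac{1}{498} \cdot 1257} = \frac{1}{144432 + \frac{1}{498} \cdot 1257} = \frac{1}{144432 + \frac{419}{166}} = \frac{1}{\frac{23976131}{166}} = \frac{166}{23976131}$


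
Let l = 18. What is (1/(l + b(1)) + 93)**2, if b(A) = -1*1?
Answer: 2502724/289 ≈ 8659.9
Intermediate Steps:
b(A) = -1
(1/(l + b(1)) + 93)**2 = (1/(18 - 1) + 93)**2 = (1/17 + 93)**2 = (1582/17)**2 = 2502724/289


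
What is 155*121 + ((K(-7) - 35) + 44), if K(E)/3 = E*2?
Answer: 18722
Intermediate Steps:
K(E) = 6*E (K(E) = 3*(E*2) = 3*(2*E) = 6*E)
155*121 + ((K(-7) - 35) + 44) = 155*121 + ((6*(-7) - 35) + 44) = 18755 + ((-42 - 35) + 44) = 18755 + (-77 + 44) = 18755 - 33 = 18722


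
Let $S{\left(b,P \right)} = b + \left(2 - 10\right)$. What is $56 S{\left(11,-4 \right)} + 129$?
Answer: $297$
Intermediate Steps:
$S{\left(b,P \right)} = -8 + b$ ($S{\left(b,P \right)} = b + \left(2 - 10\right) = b - 8 = -8 + b$)
$56 S{\left(11,-4 \right)} + 129 = 56 \left(-8 + 11\right) + 129 = 56 \cdot 3 + 129 = 168 + 129 = 297$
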